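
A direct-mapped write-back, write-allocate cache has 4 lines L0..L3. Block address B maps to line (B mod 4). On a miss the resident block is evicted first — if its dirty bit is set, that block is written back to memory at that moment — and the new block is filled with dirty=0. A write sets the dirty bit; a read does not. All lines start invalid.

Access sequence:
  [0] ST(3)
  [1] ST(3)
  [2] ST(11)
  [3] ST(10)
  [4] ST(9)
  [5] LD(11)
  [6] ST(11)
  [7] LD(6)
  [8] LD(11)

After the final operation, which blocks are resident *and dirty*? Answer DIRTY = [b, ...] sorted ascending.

0: W B3 -> L3 miss  d=D]
1: W B3 -> L3 hit  d=D]
2: W B11 -> L3 miss wb->B3  d=D]
3: W B10 -> L2 miss  d=D]
4: W B9 -> L1 miss  d=D]
5: R B11 -> L3 hit  d=D]
6: W B11 -> L3 hit  d=D]
7: R B6 -> L2 miss wb->B10  d=-]
8: R B11 -> L3 hit  d=D]

DIRTY = [9, 11]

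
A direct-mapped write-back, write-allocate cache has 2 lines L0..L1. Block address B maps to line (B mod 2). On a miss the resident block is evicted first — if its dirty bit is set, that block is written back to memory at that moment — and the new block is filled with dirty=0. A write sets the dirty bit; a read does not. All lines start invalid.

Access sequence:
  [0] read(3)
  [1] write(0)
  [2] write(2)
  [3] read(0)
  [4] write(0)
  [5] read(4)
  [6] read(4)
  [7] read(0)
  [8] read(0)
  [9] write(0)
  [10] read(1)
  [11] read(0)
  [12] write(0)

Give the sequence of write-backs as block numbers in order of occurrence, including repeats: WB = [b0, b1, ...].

WB = [0, 2, 0]

0: R B3 -> L1 miss  d=-]
1: W B0 -> L0 miss  d=D]
2: W B2 -> L0 miss wb->B0  d=D]
3: R B0 -> L0 miss wb->B2  d=-]
4: W B0 -> L0 hit  d=D]
5: R B4 -> L0 miss wb->B0  d=-]
6: R B4 -> L0 hit  d=-]
7: R B0 -> L0 miss  d=-]
8: R B0 -> L0 hit  d=-]
9: W B0 -> L0 hit  d=D]
10: R B1 -> L1 miss  d=-]
11: R B0 -> L0 hit  d=D]
12: W B0 -> L0 hit  d=D]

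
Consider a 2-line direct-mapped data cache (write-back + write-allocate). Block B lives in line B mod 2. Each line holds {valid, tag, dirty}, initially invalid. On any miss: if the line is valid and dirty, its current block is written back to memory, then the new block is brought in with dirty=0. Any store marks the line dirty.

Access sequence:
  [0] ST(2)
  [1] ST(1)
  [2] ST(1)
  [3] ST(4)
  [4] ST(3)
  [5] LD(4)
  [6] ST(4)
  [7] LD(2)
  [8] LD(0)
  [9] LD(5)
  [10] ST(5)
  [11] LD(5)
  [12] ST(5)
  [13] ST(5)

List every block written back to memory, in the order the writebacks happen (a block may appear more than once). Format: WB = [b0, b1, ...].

0: W B2 → L0 miss [D]
1: W B1 → L1 miss [D]
2: W B1 → L1 hit [D]
3: W B4 → L0 miss wb→B2 [D]
4: W B3 → L1 miss wb→B1 [D]
5: R B4 → L0 hit [D]
6: W B4 → L0 hit [D]
7: R B2 → L0 miss wb→B4 [-]
8: R B0 → L0 miss [-]
9: R B5 → L1 miss wb→B3 [-]
10: W B5 → L1 hit [D]
11: R B5 → L1 hit [D]
12: W B5 → L1 hit [D]
13: W B5 → L1 hit [D]

WB = [2, 1, 4, 3]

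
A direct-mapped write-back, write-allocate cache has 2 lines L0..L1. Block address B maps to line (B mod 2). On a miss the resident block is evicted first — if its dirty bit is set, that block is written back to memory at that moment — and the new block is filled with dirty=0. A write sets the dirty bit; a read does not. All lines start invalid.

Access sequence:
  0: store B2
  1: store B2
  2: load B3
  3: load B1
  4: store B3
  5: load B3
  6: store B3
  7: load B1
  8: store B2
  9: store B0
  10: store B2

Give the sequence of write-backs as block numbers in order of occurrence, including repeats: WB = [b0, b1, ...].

WB = [3, 2, 0]

0: W B2 → L0 miss [D]
1: W B2 → L0 hit [D]
2: R B3 → L1 miss [-]
3: R B1 → L1 miss [-]
4: W B3 → L1 miss [D]
5: R B3 → L1 hit [D]
6: W B3 → L1 hit [D]
7: R B1 → L1 miss wb→B3 [-]
8: W B2 → L0 hit [D]
9: W B0 → L0 miss wb→B2 [D]
10: W B2 → L0 miss wb→B0 [D]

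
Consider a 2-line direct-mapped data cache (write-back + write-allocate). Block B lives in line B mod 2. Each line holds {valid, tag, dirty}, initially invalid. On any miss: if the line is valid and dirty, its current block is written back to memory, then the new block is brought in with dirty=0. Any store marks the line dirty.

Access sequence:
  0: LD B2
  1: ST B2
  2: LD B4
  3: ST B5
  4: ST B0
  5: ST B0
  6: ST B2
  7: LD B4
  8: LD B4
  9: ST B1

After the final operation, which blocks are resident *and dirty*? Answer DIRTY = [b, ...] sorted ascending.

DIRTY = [1]

0: R B2 → L0 miss [-]
1: W B2 → L0 hit [D]
2: R B4 → L0 miss wb→B2 [-]
3: W B5 → L1 miss [D]
4: W B0 → L0 miss [D]
5: W B0 → L0 hit [D]
6: W B2 → L0 miss wb→B0 [D]
7: R B4 → L0 miss wb→B2 [-]
8: R B4 → L0 hit [-]
9: W B1 → L1 miss wb→B5 [D]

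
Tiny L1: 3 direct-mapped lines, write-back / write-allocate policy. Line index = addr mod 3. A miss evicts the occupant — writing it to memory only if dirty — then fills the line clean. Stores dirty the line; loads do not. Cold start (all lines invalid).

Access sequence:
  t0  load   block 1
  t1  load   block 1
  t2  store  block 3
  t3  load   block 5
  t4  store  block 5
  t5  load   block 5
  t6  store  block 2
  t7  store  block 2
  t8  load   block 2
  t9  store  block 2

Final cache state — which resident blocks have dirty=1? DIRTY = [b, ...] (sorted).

  0 | R B1 → L1 miss [-]
  1 | R B1 → L1 hit [-]
  2 | W B3 → L0 miss [D]
  3 | R B5 → L2 miss [-]
  4 | W B5 → L2 hit [D]
  5 | R B5 → L2 hit [D]
  6 | W B2 → L2 miss wb→B5 [D]
  7 | W B2 → L2 hit [D]
  8 | R B2 → L2 hit [D]
  9 | W B2 → L2 hit [D]

DIRTY = [2, 3]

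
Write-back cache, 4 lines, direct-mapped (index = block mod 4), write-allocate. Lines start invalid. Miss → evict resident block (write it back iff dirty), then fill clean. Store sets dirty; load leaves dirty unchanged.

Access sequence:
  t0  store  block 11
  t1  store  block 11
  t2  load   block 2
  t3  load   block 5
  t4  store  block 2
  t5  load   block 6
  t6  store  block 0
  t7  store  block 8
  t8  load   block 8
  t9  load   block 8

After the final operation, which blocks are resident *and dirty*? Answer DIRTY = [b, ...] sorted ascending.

DIRTY = [8, 11]

0: W B11 → L3 miss [D]
1: W B11 → L3 hit [D]
2: R B2 → L2 miss [-]
3: R B5 → L1 miss [-]
4: W B2 → L2 hit [D]
5: R B6 → L2 miss wb→B2 [-]
6: W B0 → L0 miss [D]
7: W B8 → L0 miss wb→B0 [D]
8: R B8 → L0 hit [D]
9: R B8 → L0 hit [D]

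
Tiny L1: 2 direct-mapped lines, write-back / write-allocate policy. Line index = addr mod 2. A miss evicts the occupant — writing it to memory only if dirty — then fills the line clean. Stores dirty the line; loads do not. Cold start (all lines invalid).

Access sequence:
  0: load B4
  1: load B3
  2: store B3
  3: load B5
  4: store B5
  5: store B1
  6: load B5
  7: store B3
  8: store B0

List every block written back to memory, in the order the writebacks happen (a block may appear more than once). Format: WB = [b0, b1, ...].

WB = [3, 5, 1]

  0 | R B4 → L0 miss [-]
  1 | R B3 → L1 miss [-]
  2 | W B3 → L1 hit [D]
  3 | R B5 → L1 miss wb→B3 [-]
  4 | W B5 → L1 hit [D]
  5 | W B1 → L1 miss wb→B5 [D]
  6 | R B5 → L1 miss wb→B1 [-]
  7 | W B3 → L1 miss [D]
  8 | W B0 → L0 miss [D]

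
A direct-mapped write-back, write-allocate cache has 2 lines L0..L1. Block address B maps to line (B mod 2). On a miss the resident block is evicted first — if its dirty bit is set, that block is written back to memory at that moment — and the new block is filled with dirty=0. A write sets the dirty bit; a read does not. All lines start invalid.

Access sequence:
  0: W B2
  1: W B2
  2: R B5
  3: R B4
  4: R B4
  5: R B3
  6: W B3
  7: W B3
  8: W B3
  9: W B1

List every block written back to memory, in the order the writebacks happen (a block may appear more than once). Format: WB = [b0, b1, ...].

0: W B2 → L0 miss [D]
1: W B2 → L0 hit [D]
2: R B5 → L1 miss [-]
3: R B4 → L0 miss wb→B2 [-]
4: R B4 → L0 hit [-]
5: R B3 → L1 miss [-]
6: W B3 → L1 hit [D]
7: W B3 → L1 hit [D]
8: W B3 → L1 hit [D]
9: W B1 → L1 miss wb→B3 [D]

WB = [2, 3]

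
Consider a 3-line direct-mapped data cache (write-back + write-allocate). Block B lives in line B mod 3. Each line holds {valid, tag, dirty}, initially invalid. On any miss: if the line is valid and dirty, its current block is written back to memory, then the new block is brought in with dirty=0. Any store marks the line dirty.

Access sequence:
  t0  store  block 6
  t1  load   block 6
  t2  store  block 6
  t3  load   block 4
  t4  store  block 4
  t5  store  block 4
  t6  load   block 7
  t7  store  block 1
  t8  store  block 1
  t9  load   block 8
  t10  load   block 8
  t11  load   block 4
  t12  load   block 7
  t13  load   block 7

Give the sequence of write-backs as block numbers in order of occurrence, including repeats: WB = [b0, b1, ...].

0: W B6 -> L0 miss  d=D]
1: R B6 -> L0 hit  d=D]
2: W B6 -> L0 hit  d=D]
3: R B4 -> L1 miss  d=-]
4: W B4 -> L1 hit  d=D]
5: W B4 -> L1 hit  d=D]
6: R B7 -> L1 miss wb->B4  d=-]
7: W B1 -> L1 miss  d=D]
8: W B1 -> L1 hit  d=D]
9: R B8 -> L2 miss  d=-]
10: R B8 -> L2 hit  d=-]
11: R B4 -> L1 miss wb->B1  d=-]
12: R B7 -> L1 miss  d=-]
13: R B7 -> L1 hit  d=-]

WB = [4, 1]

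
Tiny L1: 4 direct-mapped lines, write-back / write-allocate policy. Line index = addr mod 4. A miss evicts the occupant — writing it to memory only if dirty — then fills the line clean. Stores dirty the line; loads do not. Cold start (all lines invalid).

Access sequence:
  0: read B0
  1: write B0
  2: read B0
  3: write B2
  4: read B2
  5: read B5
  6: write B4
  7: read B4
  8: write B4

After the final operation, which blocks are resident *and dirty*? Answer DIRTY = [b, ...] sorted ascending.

DIRTY = [2, 4]

0: R B0 -> L0 miss  d=-]
1: W B0 -> L0 hit  d=D]
2: R B0 -> L0 hit  d=D]
3: W B2 -> L2 miss  d=D]
4: R B2 -> L2 hit  d=D]
5: R B5 -> L1 miss  d=-]
6: W B4 -> L0 miss wb->B0  d=D]
7: R B4 -> L0 hit  d=D]
8: W B4 -> L0 hit  d=D]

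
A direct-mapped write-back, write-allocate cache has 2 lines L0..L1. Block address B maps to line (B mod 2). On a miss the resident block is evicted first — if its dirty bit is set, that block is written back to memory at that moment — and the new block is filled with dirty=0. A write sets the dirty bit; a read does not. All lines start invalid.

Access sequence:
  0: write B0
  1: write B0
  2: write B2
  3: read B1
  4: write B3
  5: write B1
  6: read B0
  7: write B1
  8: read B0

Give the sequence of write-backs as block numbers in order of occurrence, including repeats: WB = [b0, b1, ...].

WB = [0, 3, 2]

0: W B0 -> L0 miss  d=D]
1: W B0 -> L0 hit  d=D]
2: W B2 -> L0 miss wb->B0  d=D]
3: R B1 -> L1 miss  d=-]
4: W B3 -> L1 miss  d=D]
5: W B1 -> L1 miss wb->B3  d=D]
6: R B0 -> L0 miss wb->B2  d=-]
7: W B1 -> L1 hit  d=D]
8: R B0 -> L0 hit  d=-]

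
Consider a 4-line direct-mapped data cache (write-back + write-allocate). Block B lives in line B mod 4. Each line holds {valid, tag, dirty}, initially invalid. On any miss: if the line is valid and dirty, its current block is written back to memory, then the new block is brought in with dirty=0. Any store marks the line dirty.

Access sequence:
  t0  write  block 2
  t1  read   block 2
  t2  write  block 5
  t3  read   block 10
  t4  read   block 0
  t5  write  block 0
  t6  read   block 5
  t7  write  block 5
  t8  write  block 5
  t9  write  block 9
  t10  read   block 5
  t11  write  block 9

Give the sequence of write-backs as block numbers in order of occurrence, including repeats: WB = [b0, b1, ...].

  0 | W B2 → L2 miss [D]
  1 | R B2 → L2 hit [D]
  2 | W B5 → L1 miss [D]
  3 | R B10 → L2 miss wb→B2 [-]
  4 | R B0 → L0 miss [-]
  5 | W B0 → L0 hit [D]
  6 | R B5 → L1 hit [D]
  7 | W B5 → L1 hit [D]
  8 | W B5 → L1 hit [D]
  9 | W B9 → L1 miss wb→B5 [D]
  10 | R B5 → L1 miss wb→B9 [-]
  11 | W B9 → L1 miss [D]

WB = [2, 5, 9]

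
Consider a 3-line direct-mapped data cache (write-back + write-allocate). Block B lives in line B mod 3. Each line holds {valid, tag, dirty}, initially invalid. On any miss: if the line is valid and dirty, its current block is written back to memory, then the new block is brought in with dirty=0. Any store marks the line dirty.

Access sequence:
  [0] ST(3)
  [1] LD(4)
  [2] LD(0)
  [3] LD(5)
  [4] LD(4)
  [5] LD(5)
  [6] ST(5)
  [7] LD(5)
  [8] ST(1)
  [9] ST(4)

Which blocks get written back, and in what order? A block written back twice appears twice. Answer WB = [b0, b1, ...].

WB = [3, 1]

  0 | W B3 → L0 miss [D]
  1 | R B4 → L1 miss [-]
  2 | R B0 → L0 miss wb→B3 [-]
  3 | R B5 → L2 miss [-]
  4 | R B4 → L1 hit [-]
  5 | R B5 → L2 hit [-]
  6 | W B5 → L2 hit [D]
  7 | R B5 → L2 hit [D]
  8 | W B1 → L1 miss [D]
  9 | W B4 → L1 miss wb→B1 [D]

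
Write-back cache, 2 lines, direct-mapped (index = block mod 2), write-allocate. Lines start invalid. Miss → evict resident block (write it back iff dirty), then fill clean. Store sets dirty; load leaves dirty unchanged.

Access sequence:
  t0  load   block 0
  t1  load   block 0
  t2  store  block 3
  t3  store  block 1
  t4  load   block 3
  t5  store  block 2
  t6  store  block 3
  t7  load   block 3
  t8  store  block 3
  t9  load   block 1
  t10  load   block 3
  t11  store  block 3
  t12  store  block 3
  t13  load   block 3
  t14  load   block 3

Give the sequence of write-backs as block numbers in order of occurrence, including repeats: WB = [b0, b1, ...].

0: R B0 -> L0 miss  d=-]
1: R B0 -> L0 hit  d=-]
2: W B3 -> L1 miss  d=D]
3: W B1 -> L1 miss wb->B3  d=D]
4: R B3 -> L1 miss wb->B1  d=-]
5: W B2 -> L0 miss  d=D]
6: W B3 -> L1 hit  d=D]
7: R B3 -> L1 hit  d=D]
8: W B3 -> L1 hit  d=D]
9: R B1 -> L1 miss wb->B3  d=-]
10: R B3 -> L1 miss  d=-]
11: W B3 -> L1 hit  d=D]
12: W B3 -> L1 hit  d=D]
13: R B3 -> L1 hit  d=D]
14: R B3 -> L1 hit  d=D]

WB = [3, 1, 3]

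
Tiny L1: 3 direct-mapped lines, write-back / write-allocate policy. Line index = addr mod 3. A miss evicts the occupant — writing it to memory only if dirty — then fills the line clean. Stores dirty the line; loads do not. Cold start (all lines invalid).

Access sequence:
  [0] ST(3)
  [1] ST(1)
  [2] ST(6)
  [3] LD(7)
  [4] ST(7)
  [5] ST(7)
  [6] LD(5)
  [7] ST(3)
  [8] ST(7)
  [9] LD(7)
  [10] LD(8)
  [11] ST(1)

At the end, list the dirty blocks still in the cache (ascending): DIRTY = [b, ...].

  0 | W B3 → L0 miss [D]
  1 | W B1 → L1 miss [D]
  2 | W B6 → L0 miss wb→B3 [D]
  3 | R B7 → L1 miss wb→B1 [-]
  4 | W B7 → L1 hit [D]
  5 | W B7 → L1 hit [D]
  6 | R B5 → L2 miss [-]
  7 | W B3 → L0 miss wb→B6 [D]
  8 | W B7 → L1 hit [D]
  9 | R B7 → L1 hit [D]
  10 | R B8 → L2 miss [-]
  11 | W B1 → L1 miss wb→B7 [D]

DIRTY = [1, 3]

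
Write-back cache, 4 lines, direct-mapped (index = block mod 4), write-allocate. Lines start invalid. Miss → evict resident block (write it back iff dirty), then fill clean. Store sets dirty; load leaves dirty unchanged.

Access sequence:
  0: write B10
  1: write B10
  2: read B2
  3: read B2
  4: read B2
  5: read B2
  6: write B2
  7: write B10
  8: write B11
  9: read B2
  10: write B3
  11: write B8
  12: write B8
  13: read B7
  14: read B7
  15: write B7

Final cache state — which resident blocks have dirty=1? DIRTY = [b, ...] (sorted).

DIRTY = [7, 8]

  0 | W B10 → L2 miss [D]
  1 | W B10 → L2 hit [D]
  2 | R B2 → L2 miss wb→B10 [-]
  3 | R B2 → L2 hit [-]
  4 | R B2 → L2 hit [-]
  5 | R B2 → L2 hit [-]
  6 | W B2 → L2 hit [D]
  7 | W B10 → L2 miss wb→B2 [D]
  8 | W B11 → L3 miss [D]
  9 | R B2 → L2 miss wb→B10 [-]
  10 | W B3 → L3 miss wb→B11 [D]
  11 | W B8 → L0 miss [D]
  12 | W B8 → L0 hit [D]
  13 | R B7 → L3 miss wb→B3 [-]
  14 | R B7 → L3 hit [-]
  15 | W B7 → L3 hit [D]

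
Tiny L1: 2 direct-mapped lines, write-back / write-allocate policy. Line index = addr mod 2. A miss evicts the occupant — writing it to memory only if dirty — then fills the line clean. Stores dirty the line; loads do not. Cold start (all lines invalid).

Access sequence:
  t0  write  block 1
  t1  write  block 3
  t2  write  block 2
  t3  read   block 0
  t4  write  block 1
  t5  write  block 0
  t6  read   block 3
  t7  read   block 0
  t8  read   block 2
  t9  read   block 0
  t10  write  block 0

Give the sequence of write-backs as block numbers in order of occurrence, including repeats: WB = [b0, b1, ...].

WB = [1, 2, 3, 1, 0]

0: W B1 → L1 miss [D]
1: W B3 → L1 miss wb→B1 [D]
2: W B2 → L0 miss [D]
3: R B0 → L0 miss wb→B2 [-]
4: W B1 → L1 miss wb→B3 [D]
5: W B0 → L0 hit [D]
6: R B3 → L1 miss wb→B1 [-]
7: R B0 → L0 hit [D]
8: R B2 → L0 miss wb→B0 [-]
9: R B0 → L0 miss [-]
10: W B0 → L0 hit [D]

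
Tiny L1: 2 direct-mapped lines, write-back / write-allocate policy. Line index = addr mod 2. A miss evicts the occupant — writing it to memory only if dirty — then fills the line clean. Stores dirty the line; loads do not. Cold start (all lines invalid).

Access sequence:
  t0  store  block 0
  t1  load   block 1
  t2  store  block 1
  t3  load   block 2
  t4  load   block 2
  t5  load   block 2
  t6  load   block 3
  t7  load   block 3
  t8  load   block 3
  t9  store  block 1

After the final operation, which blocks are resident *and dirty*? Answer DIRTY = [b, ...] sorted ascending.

DIRTY = [1]

  0 | W B0 → L0 miss [D]
  1 | R B1 → L1 miss [-]
  2 | W B1 → L1 hit [D]
  3 | R B2 → L0 miss wb→B0 [-]
  4 | R B2 → L0 hit [-]
  5 | R B2 → L0 hit [-]
  6 | R B3 → L1 miss wb→B1 [-]
  7 | R B3 → L1 hit [-]
  8 | R B3 → L1 hit [-]
  9 | W B1 → L1 miss [D]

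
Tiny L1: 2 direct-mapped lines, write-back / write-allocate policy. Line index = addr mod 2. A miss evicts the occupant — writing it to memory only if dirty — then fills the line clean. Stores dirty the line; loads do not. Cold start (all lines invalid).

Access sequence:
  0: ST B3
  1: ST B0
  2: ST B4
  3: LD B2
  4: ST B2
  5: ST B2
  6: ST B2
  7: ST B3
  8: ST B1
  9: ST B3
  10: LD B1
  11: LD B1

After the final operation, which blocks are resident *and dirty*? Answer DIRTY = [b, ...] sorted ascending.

DIRTY = [2]

0: W B3 → L1 miss [D]
1: W B0 → L0 miss [D]
2: W B4 → L0 miss wb→B0 [D]
3: R B2 → L0 miss wb→B4 [-]
4: W B2 → L0 hit [D]
5: W B2 → L0 hit [D]
6: W B2 → L0 hit [D]
7: W B3 → L1 hit [D]
8: W B1 → L1 miss wb→B3 [D]
9: W B3 → L1 miss wb→B1 [D]
10: R B1 → L1 miss wb→B3 [-]
11: R B1 → L1 hit [-]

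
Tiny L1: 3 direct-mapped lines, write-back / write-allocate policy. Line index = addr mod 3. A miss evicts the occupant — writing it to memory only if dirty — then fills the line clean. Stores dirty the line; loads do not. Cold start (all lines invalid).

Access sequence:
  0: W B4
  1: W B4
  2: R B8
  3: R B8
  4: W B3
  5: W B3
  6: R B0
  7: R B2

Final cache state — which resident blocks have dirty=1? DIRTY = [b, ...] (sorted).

0: W B4 -> L1 miss  d=D]
1: W B4 -> L1 hit  d=D]
2: R B8 -> L2 miss  d=-]
3: R B8 -> L2 hit  d=-]
4: W B3 -> L0 miss  d=D]
5: W B3 -> L0 hit  d=D]
6: R B0 -> L0 miss wb->B3  d=-]
7: R B2 -> L2 miss  d=-]

DIRTY = [4]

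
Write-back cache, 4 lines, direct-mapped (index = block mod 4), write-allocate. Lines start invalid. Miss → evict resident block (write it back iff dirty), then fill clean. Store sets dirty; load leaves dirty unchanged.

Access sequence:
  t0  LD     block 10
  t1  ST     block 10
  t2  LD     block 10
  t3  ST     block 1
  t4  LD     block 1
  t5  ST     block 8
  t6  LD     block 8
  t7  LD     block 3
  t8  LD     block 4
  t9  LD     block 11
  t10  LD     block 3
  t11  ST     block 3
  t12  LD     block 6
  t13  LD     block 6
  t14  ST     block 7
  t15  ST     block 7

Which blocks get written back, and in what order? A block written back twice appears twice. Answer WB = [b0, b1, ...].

  0 | R B10 → L2 miss [-]
  1 | W B10 → L2 hit [D]
  2 | R B10 → L2 hit [D]
  3 | W B1 → L1 miss [D]
  4 | R B1 → L1 hit [D]
  5 | W B8 → L0 miss [D]
  6 | R B8 → L0 hit [D]
  7 | R B3 → L3 miss [-]
  8 | R B4 → L0 miss wb→B8 [-]
  9 | R B11 → L3 miss [-]
  10 | R B3 → L3 miss [-]
  11 | W B3 → L3 hit [D]
  12 | R B6 → L2 miss wb→B10 [-]
  13 | R B6 → L2 hit [-]
  14 | W B7 → L3 miss wb→B3 [D]
  15 | W B7 → L3 hit [D]

WB = [8, 10, 3]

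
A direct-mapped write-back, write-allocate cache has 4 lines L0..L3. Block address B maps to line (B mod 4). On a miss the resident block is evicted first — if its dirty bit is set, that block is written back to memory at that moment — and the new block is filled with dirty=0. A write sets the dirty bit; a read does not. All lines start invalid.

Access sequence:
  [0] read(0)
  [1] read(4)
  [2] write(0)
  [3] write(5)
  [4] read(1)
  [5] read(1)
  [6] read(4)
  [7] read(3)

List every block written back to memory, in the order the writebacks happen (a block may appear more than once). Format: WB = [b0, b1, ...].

WB = [5, 0]

  0 | R B0 → L0 miss [-]
  1 | R B4 → L0 miss [-]
  2 | W B0 → L0 miss [D]
  3 | W B5 → L1 miss [D]
  4 | R B1 → L1 miss wb→B5 [-]
  5 | R B1 → L1 hit [-]
  6 | R B4 → L0 miss wb→B0 [-]
  7 | R B3 → L3 miss [-]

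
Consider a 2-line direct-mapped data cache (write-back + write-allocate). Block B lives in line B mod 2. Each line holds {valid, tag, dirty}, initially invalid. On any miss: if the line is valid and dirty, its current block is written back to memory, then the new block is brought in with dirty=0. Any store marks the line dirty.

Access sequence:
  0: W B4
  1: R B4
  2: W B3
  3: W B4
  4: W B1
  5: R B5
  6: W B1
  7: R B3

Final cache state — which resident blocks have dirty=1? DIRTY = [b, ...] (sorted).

0: W B4 -> L0 miss  d=D]
1: R B4 -> L0 hit  d=D]
2: W B3 -> L1 miss  d=D]
3: W B4 -> L0 hit  d=D]
4: W B1 -> L1 miss wb->B3  d=D]
5: R B5 -> L1 miss wb->B1  d=-]
6: W B1 -> L1 miss  d=D]
7: R B3 -> L1 miss wb->B1  d=-]

DIRTY = [4]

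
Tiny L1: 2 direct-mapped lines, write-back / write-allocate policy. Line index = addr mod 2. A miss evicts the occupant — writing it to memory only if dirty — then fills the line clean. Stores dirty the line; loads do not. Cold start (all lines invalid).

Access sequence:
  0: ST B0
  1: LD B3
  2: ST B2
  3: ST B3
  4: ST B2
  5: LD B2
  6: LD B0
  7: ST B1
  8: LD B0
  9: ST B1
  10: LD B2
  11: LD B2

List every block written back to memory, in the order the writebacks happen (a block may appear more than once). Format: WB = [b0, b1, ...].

WB = [0, 2, 3]

0: W B0 -> L0 miss  d=D]
1: R B3 -> L1 miss  d=-]
2: W B2 -> L0 miss wb->B0  d=D]
3: W B3 -> L1 hit  d=D]
4: W B2 -> L0 hit  d=D]
5: R B2 -> L0 hit  d=D]
6: R B0 -> L0 miss wb->B2  d=-]
7: W B1 -> L1 miss wb->B3  d=D]
8: R B0 -> L0 hit  d=-]
9: W B1 -> L1 hit  d=D]
10: R B2 -> L0 miss  d=-]
11: R B2 -> L0 hit  d=-]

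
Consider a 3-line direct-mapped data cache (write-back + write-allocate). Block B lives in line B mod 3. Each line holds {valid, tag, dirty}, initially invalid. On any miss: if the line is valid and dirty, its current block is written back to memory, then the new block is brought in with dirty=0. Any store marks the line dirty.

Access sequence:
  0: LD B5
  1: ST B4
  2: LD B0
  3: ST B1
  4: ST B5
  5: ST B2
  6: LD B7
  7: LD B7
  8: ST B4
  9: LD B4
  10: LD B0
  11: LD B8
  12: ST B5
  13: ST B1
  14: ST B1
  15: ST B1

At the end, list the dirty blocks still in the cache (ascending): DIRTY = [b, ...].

DIRTY = [1, 5]

0: R B5 → L2 miss [-]
1: W B4 → L1 miss [D]
2: R B0 → L0 miss [-]
3: W B1 → L1 miss wb→B4 [D]
4: W B5 → L2 hit [D]
5: W B2 → L2 miss wb→B5 [D]
6: R B7 → L1 miss wb→B1 [-]
7: R B7 → L1 hit [-]
8: W B4 → L1 miss [D]
9: R B4 → L1 hit [D]
10: R B0 → L0 hit [-]
11: R B8 → L2 miss wb→B2 [-]
12: W B5 → L2 miss [D]
13: W B1 → L1 miss wb→B4 [D]
14: W B1 → L1 hit [D]
15: W B1 → L1 hit [D]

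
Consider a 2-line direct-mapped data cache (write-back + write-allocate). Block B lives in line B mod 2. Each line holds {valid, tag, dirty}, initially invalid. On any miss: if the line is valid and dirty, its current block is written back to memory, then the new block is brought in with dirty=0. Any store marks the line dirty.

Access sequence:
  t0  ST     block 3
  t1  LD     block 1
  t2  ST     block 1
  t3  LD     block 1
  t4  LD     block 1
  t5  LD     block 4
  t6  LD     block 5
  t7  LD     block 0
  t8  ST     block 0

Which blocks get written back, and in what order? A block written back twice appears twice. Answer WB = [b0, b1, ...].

0: W B3 → L1 miss [D]
1: R B1 → L1 miss wb→B3 [-]
2: W B1 → L1 hit [D]
3: R B1 → L1 hit [D]
4: R B1 → L1 hit [D]
5: R B4 → L0 miss [-]
6: R B5 → L1 miss wb→B1 [-]
7: R B0 → L0 miss [-]
8: W B0 → L0 hit [D]

WB = [3, 1]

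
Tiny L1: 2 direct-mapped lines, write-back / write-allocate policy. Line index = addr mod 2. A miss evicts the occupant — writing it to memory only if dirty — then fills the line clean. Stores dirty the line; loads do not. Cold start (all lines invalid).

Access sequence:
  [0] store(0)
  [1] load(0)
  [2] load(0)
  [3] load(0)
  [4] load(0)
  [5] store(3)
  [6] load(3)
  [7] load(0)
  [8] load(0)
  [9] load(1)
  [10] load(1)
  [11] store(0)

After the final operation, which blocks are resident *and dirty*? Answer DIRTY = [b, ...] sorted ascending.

DIRTY = [0]

0: W B0 -> L0 miss  d=D]
1: R B0 -> L0 hit  d=D]
2: R B0 -> L0 hit  d=D]
3: R B0 -> L0 hit  d=D]
4: R B0 -> L0 hit  d=D]
5: W B3 -> L1 miss  d=D]
6: R B3 -> L1 hit  d=D]
7: R B0 -> L0 hit  d=D]
8: R B0 -> L0 hit  d=D]
9: R B1 -> L1 miss wb->B3  d=-]
10: R B1 -> L1 hit  d=-]
11: W B0 -> L0 hit  d=D]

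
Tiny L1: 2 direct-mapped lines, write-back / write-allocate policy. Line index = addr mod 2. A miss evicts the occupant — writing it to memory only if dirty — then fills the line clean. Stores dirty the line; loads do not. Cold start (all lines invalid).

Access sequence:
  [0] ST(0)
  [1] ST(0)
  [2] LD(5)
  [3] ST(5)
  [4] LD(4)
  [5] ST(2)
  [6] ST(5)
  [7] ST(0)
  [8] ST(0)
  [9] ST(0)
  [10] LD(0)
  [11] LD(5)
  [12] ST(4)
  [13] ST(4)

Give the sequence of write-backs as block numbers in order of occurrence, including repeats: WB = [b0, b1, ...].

  0 | W B0 → L0 miss [D]
  1 | W B0 → L0 hit [D]
  2 | R B5 → L1 miss [-]
  3 | W B5 → L1 hit [D]
  4 | R B4 → L0 miss wb→B0 [-]
  5 | W B2 → L0 miss [D]
  6 | W B5 → L1 hit [D]
  7 | W B0 → L0 miss wb→B2 [D]
  8 | W B0 → L0 hit [D]
  9 | W B0 → L0 hit [D]
  10 | R B0 → L0 hit [D]
  11 | R B5 → L1 hit [D]
  12 | W B4 → L0 miss wb→B0 [D]
  13 | W B4 → L0 hit [D]

WB = [0, 2, 0]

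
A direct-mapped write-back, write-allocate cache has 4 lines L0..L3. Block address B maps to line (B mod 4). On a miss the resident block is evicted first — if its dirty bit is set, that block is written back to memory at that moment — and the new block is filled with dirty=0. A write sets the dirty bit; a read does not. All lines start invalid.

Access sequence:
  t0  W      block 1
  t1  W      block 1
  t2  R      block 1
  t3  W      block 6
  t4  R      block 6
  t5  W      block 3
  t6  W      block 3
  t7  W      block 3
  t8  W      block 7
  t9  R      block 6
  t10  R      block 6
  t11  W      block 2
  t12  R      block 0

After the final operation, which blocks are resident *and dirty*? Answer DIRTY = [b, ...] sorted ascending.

DIRTY = [1, 2, 7]

0: W B1 -> L1 miss  d=D]
1: W B1 -> L1 hit  d=D]
2: R B1 -> L1 hit  d=D]
3: W B6 -> L2 miss  d=D]
4: R B6 -> L2 hit  d=D]
5: W B3 -> L3 miss  d=D]
6: W B3 -> L3 hit  d=D]
7: W B3 -> L3 hit  d=D]
8: W B7 -> L3 miss wb->B3  d=D]
9: R B6 -> L2 hit  d=D]
10: R B6 -> L2 hit  d=D]
11: W B2 -> L2 miss wb->B6  d=D]
12: R B0 -> L0 miss  d=-]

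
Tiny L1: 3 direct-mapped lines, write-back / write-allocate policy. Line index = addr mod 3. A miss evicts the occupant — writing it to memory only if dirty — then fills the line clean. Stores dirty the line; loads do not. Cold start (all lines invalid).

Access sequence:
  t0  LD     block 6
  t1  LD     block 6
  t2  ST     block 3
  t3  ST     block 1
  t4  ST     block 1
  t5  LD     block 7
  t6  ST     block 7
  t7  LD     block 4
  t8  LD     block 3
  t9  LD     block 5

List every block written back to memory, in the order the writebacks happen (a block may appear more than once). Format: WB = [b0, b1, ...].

WB = [1, 7]

0: R B6 → L0 miss [-]
1: R B6 → L0 hit [-]
2: W B3 → L0 miss [D]
3: W B1 → L1 miss [D]
4: W B1 → L1 hit [D]
5: R B7 → L1 miss wb→B1 [-]
6: W B7 → L1 hit [D]
7: R B4 → L1 miss wb→B7 [-]
8: R B3 → L0 hit [D]
9: R B5 → L2 miss [-]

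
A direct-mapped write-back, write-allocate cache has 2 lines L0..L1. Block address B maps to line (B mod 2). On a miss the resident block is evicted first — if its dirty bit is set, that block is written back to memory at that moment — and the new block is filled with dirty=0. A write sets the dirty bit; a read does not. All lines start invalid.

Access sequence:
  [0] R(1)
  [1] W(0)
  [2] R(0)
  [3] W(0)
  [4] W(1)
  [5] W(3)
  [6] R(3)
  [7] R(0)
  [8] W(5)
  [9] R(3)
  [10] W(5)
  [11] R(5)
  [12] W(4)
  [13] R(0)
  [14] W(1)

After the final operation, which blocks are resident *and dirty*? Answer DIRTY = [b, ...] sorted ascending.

DIRTY = [1]

0: R B1 → L1 miss [-]
1: W B0 → L0 miss [D]
2: R B0 → L0 hit [D]
3: W B0 → L0 hit [D]
4: W B1 → L1 hit [D]
5: W B3 → L1 miss wb→B1 [D]
6: R B3 → L1 hit [D]
7: R B0 → L0 hit [D]
8: W B5 → L1 miss wb→B3 [D]
9: R B3 → L1 miss wb→B5 [-]
10: W B5 → L1 miss [D]
11: R B5 → L1 hit [D]
12: W B4 → L0 miss wb→B0 [D]
13: R B0 → L0 miss wb→B4 [-]
14: W B1 → L1 miss wb→B5 [D]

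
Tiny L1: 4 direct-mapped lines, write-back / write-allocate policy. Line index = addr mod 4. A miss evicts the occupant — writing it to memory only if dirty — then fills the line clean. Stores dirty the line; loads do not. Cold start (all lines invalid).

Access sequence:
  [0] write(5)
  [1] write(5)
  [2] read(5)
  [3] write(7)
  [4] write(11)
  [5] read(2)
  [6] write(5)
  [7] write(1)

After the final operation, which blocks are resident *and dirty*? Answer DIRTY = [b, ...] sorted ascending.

DIRTY = [1, 11]

  0 | W B5 → L1 miss [D]
  1 | W B5 → L1 hit [D]
  2 | R B5 → L1 hit [D]
  3 | W B7 → L3 miss [D]
  4 | W B11 → L3 miss wb→B7 [D]
  5 | R B2 → L2 miss [-]
  6 | W B5 → L1 hit [D]
  7 | W B1 → L1 miss wb→B5 [D]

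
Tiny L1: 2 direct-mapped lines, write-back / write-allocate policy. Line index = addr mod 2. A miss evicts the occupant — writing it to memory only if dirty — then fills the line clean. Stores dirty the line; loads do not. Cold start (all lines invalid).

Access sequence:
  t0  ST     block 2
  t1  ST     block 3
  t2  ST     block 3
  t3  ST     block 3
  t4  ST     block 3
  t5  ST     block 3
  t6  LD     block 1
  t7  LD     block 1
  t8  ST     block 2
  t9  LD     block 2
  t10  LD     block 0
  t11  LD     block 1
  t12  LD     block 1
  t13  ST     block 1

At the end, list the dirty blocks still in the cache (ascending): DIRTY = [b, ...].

  0 | W B2 → L0 miss [D]
  1 | W B3 → L1 miss [D]
  2 | W B3 → L1 hit [D]
  3 | W B3 → L1 hit [D]
  4 | W B3 → L1 hit [D]
  5 | W B3 → L1 hit [D]
  6 | R B1 → L1 miss wb→B3 [-]
  7 | R B1 → L1 hit [-]
  8 | W B2 → L0 hit [D]
  9 | R B2 → L0 hit [D]
  10 | R B0 → L0 miss wb→B2 [-]
  11 | R B1 → L1 hit [-]
  12 | R B1 → L1 hit [-]
  13 | W B1 → L1 hit [D]

DIRTY = [1]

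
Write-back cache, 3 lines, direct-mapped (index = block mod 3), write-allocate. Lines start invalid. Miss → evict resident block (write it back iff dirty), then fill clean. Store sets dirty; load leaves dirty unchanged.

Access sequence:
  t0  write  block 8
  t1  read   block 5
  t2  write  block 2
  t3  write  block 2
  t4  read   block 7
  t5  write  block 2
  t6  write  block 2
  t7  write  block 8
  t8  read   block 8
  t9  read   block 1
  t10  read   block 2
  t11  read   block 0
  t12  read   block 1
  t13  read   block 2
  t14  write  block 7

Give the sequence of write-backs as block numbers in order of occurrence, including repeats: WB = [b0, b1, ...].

0: W B8 -> L2 miss  d=D]
1: R B5 -> L2 miss wb->B8  d=-]
2: W B2 -> L2 miss  d=D]
3: W B2 -> L2 hit  d=D]
4: R B7 -> L1 miss  d=-]
5: W B2 -> L2 hit  d=D]
6: W B2 -> L2 hit  d=D]
7: W B8 -> L2 miss wb->B2  d=D]
8: R B8 -> L2 hit  d=D]
9: R B1 -> L1 miss  d=-]
10: R B2 -> L2 miss wb->B8  d=-]
11: R B0 -> L0 miss  d=-]
12: R B1 -> L1 hit  d=-]
13: R B2 -> L2 hit  d=-]
14: W B7 -> L1 miss  d=D]

WB = [8, 2, 8]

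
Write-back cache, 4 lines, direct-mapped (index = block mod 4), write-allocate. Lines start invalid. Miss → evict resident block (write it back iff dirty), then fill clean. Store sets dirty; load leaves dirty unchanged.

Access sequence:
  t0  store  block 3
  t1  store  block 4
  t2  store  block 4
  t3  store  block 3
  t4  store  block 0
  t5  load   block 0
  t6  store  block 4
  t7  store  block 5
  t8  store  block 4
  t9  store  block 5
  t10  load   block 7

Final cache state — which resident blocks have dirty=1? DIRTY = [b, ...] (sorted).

DIRTY = [4, 5]

0: W B3 → L3 miss [D]
1: W B4 → L0 miss [D]
2: W B4 → L0 hit [D]
3: W B3 → L3 hit [D]
4: W B0 → L0 miss wb→B4 [D]
5: R B0 → L0 hit [D]
6: W B4 → L0 miss wb→B0 [D]
7: W B5 → L1 miss [D]
8: W B4 → L0 hit [D]
9: W B5 → L1 hit [D]
10: R B7 → L3 miss wb→B3 [-]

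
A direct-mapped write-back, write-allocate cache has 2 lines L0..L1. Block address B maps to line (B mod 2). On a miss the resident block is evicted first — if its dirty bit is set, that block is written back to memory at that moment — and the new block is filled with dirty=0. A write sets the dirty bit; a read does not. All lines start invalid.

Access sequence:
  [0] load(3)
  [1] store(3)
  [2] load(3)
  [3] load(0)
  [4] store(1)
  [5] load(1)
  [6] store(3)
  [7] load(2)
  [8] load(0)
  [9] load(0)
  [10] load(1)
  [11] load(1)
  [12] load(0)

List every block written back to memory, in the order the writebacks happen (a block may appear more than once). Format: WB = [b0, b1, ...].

0: R B3 -> L1 miss  d=-]
1: W B3 -> L1 hit  d=D]
2: R B3 -> L1 hit  d=D]
3: R B0 -> L0 miss  d=-]
4: W B1 -> L1 miss wb->B3  d=D]
5: R B1 -> L1 hit  d=D]
6: W B3 -> L1 miss wb->B1  d=D]
7: R B2 -> L0 miss  d=-]
8: R B0 -> L0 miss  d=-]
9: R B0 -> L0 hit  d=-]
10: R B1 -> L1 miss wb->B3  d=-]
11: R B1 -> L1 hit  d=-]
12: R B0 -> L0 hit  d=-]

WB = [3, 1, 3]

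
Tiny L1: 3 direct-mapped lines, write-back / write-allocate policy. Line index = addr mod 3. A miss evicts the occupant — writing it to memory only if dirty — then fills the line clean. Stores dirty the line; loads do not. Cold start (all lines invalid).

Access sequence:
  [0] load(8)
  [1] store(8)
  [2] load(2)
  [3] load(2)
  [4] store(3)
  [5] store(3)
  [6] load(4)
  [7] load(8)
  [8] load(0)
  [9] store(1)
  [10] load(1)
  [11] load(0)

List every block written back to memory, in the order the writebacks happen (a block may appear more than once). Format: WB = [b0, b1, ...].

0: R B8 → L2 miss [-]
1: W B8 → L2 hit [D]
2: R B2 → L2 miss wb→B8 [-]
3: R B2 → L2 hit [-]
4: W B3 → L0 miss [D]
5: W B3 → L0 hit [D]
6: R B4 → L1 miss [-]
7: R B8 → L2 miss [-]
8: R B0 → L0 miss wb→B3 [-]
9: W B1 → L1 miss [D]
10: R B1 → L1 hit [D]
11: R B0 → L0 hit [-]

WB = [8, 3]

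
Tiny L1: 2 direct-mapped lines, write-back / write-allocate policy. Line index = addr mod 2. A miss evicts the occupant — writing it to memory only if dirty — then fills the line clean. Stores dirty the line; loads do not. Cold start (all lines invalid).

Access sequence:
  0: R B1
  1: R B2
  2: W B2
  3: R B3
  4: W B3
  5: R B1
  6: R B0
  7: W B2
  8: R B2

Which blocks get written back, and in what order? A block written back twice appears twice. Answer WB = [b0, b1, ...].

WB = [3, 2]

  0 | R B1 → L1 miss [-]
  1 | R B2 → L0 miss [-]
  2 | W B2 → L0 hit [D]
  3 | R B3 → L1 miss [-]
  4 | W B3 → L1 hit [D]
  5 | R B1 → L1 miss wb→B3 [-]
  6 | R B0 → L0 miss wb→B2 [-]
  7 | W B2 → L0 miss [D]
  8 | R B2 → L0 hit [D]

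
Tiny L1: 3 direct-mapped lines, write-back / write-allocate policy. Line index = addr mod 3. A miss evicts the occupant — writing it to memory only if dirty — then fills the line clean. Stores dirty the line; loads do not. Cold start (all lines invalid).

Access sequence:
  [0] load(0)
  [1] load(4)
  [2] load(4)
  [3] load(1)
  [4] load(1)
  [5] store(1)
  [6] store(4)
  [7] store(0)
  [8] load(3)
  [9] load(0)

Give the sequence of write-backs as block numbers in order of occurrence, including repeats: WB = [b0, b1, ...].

WB = [1, 0]

  0 | R B0 → L0 miss [-]
  1 | R B4 → L1 miss [-]
  2 | R B4 → L1 hit [-]
  3 | R B1 → L1 miss [-]
  4 | R B1 → L1 hit [-]
  5 | W B1 → L1 hit [D]
  6 | W B4 → L1 miss wb→B1 [D]
  7 | W B0 → L0 hit [D]
  8 | R B3 → L0 miss wb→B0 [-]
  9 | R B0 → L0 miss [-]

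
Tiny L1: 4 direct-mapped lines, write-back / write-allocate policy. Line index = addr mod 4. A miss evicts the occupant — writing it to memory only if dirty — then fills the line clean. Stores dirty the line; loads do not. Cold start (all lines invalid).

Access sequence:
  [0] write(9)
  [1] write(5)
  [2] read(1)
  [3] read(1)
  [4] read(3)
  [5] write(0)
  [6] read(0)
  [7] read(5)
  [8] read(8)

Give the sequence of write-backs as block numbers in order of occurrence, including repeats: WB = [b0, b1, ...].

WB = [9, 5, 0]

0: W B9 -> L1 miss  d=D]
1: W B5 -> L1 miss wb->B9  d=D]
2: R B1 -> L1 miss wb->B5  d=-]
3: R B1 -> L1 hit  d=-]
4: R B3 -> L3 miss  d=-]
5: W B0 -> L0 miss  d=D]
6: R B0 -> L0 hit  d=D]
7: R B5 -> L1 miss  d=-]
8: R B8 -> L0 miss wb->B0  d=-]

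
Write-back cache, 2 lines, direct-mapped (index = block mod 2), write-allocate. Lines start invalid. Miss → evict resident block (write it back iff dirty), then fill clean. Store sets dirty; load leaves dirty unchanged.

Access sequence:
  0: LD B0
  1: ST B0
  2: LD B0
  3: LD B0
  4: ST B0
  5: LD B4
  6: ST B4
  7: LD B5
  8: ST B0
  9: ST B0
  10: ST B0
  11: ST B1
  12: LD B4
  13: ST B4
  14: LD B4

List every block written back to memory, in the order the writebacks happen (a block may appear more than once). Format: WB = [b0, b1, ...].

  0 | R B0 → L0 miss [-]
  1 | W B0 → L0 hit [D]
  2 | R B0 → L0 hit [D]
  3 | R B0 → L0 hit [D]
  4 | W B0 → L0 hit [D]
  5 | R B4 → L0 miss wb→B0 [-]
  6 | W B4 → L0 hit [D]
  7 | R B5 → L1 miss [-]
  8 | W B0 → L0 miss wb→B4 [D]
  9 | W B0 → L0 hit [D]
  10 | W B0 → L0 hit [D]
  11 | W B1 → L1 miss [D]
  12 | R B4 → L0 miss wb→B0 [-]
  13 | W B4 → L0 hit [D]
  14 | R B4 → L0 hit [D]

WB = [0, 4, 0]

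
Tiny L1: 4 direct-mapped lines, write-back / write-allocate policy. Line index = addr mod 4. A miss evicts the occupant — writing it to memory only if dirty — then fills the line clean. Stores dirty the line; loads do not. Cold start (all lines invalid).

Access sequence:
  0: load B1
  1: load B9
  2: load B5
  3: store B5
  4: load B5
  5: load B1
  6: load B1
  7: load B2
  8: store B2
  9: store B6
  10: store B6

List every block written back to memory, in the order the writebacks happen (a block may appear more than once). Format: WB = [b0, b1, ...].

WB = [5, 2]

0: R B1 -> L1 miss  d=-]
1: R B9 -> L1 miss  d=-]
2: R B5 -> L1 miss  d=-]
3: W B5 -> L1 hit  d=D]
4: R B5 -> L1 hit  d=D]
5: R B1 -> L1 miss wb->B5  d=-]
6: R B1 -> L1 hit  d=-]
7: R B2 -> L2 miss  d=-]
8: W B2 -> L2 hit  d=D]
9: W B6 -> L2 miss wb->B2  d=D]
10: W B6 -> L2 hit  d=D]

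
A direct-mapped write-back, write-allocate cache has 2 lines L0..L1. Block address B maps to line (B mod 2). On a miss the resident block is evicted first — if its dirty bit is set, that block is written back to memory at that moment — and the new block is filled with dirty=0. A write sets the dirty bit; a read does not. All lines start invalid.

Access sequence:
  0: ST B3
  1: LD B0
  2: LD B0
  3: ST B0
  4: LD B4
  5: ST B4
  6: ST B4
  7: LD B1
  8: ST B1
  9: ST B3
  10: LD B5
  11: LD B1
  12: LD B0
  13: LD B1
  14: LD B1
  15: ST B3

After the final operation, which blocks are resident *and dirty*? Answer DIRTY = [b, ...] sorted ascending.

0: W B3 -> L1 miss  d=D]
1: R B0 -> L0 miss  d=-]
2: R B0 -> L0 hit  d=-]
3: W B0 -> L0 hit  d=D]
4: R B4 -> L0 miss wb->B0  d=-]
5: W B4 -> L0 hit  d=D]
6: W B4 -> L0 hit  d=D]
7: R B1 -> L1 miss wb->B3  d=-]
8: W B1 -> L1 hit  d=D]
9: W B3 -> L1 miss wb->B1  d=D]
10: R B5 -> L1 miss wb->B3  d=-]
11: R B1 -> L1 miss  d=-]
12: R B0 -> L0 miss wb->B4  d=-]
13: R B1 -> L1 hit  d=-]
14: R B1 -> L1 hit  d=-]
15: W B3 -> L1 miss  d=D]

DIRTY = [3]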